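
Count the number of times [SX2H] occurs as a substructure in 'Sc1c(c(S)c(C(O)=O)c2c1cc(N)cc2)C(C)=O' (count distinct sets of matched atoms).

2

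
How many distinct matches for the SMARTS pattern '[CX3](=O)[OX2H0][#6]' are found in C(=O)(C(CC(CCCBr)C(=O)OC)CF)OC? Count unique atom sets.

2

[CX3](=O)[OX2H0][#6] is the SMARTS for an ester: a carbonyl carbon bonded to an oxygen that is itself bonded to carbon (no H on that O).
The molecule carries 2 separate instances of a methyl-ester group (-C(=O)OCH3) meeting every constraint; each maps to a distinct set of atoms, giving 2 matches.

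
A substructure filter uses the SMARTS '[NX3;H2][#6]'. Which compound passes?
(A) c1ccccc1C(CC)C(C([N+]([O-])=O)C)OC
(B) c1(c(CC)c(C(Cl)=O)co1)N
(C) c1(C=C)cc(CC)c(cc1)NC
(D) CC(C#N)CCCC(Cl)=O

B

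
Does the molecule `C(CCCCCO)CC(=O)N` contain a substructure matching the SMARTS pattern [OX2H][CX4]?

Yes

The pattern [OX2H][CX4] describes a hydroxyl oxygen bound to an sp3 (X4) carbon — an aliphatic alcohol.
The molecule carries a hydroxyl group (-OH), whose atoms satisfy every constraint of the query, so the pattern matches.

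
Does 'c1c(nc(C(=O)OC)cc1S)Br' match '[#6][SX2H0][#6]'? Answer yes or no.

No

The pattern [#6][SX2H0][#6] describes an aliphatic sulfur bridging two carbons with no H on the sulfur — a thioether.
The closest candidate here is a thiol (-SH), but the sulfur has H1, not H0 bridging two carbons. No other fragment satisfies the full query, so there is no match.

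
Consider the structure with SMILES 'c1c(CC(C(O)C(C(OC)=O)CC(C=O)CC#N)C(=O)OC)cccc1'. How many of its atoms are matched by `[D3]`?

7

Check the 26 heavy atoms by environment: 5× C (D2) → no; 6× C (D3) → match; 1× c (aromatic, D3) → match; 5× c (aromatic, D2) → no; 4× O (D1) → no; 2× O (D2) → no; 2× C (D1) → no; 1× N (D1) → no.
Summing the matching environments: 6 + 1 = 7 matching atoms.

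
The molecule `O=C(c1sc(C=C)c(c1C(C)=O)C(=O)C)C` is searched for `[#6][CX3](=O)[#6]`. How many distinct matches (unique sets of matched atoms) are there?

3

[#6][CX3](=O)[#6] is the SMARTS for a ketone: a carbonyl carbon (no H) flanked by two carbons.
The molecule carries 3 separate instances of an acetyl/ketone group (-C(=O)CH3) meeting every constraint; each maps to a distinct set of atoms, giving 3 matches.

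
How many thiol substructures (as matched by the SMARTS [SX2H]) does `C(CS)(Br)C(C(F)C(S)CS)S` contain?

[SX2H] is the SMARTS for a thiol: an aliphatic sulfur with two connections, one being H.
The molecule carries 4 separate instances of a thiol (-SH) meeting every constraint; each maps to a distinct set of atoms, giving 4 matches.

4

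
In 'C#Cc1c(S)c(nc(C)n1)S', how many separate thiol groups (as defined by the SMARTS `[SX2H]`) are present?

2

[SX2H] is the SMARTS for a thiol: an aliphatic sulfur with two connections, one being H.
The molecule carries 2 separate instances of a thiol (-SH) meeting every constraint; each maps to a distinct set of atoms, giving 2 matches.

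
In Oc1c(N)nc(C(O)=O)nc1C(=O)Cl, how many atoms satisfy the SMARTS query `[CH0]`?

2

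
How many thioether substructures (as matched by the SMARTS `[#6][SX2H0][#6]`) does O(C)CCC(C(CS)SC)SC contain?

2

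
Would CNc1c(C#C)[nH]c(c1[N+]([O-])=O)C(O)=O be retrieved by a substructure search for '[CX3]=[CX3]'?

No

The pattern [CX3]=[CX3] describes a non-aromatic C=C double bond between two sp2 carbons — an alkene.
The closest candidate here is an ethynyl group (-C#CH), but the C-C bond is a triple bond, not a double bond. No other fragment satisfies the full query, so there is no match.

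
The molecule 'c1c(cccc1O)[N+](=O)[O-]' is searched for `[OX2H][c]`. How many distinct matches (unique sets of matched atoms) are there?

1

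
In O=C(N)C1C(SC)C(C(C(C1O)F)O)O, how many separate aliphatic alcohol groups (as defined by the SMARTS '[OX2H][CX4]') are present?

3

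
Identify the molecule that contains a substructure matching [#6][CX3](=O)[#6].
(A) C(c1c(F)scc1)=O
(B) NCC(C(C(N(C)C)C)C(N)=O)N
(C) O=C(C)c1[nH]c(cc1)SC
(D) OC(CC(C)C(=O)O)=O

C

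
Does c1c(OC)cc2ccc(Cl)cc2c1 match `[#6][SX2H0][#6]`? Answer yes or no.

The pattern [#6][SX2H0][#6] describes an aliphatic sulfur bridging two carbons with no H on the sulfur — a thioether.
The closest candidate here is a methoxy ether (-OCH3), but the bridging atom is O, not S. No other fragment satisfies the full query, so there is no match.

No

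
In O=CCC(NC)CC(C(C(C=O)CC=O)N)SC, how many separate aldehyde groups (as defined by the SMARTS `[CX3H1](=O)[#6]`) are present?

3

[CX3H1](=O)[#6] is the SMARTS for an aldehyde: an sp2 carbon with one H, double-bonded to O and single-bonded to carbon.
The molecule carries 3 separate instances of an aldehyde (-CHO) meeting every constraint; each maps to a distinct set of atoms, giving 3 matches.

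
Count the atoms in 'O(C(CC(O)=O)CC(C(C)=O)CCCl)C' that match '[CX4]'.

8

The query [CX4] means: C with X4: aliphatic carbon with exactly 4 total connections (bonds + H).
Check the 15 heavy atoms by environment: 8× C (X4) → match; 2× C (X3) → no; 2× O (X1) → no; 1× Cl (X1) → no; 2× O (X2) → no.
That gives 8 matching atoms.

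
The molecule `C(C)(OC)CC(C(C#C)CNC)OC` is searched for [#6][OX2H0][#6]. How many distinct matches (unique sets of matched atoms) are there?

2

[#6][OX2H0][#6] is the SMARTS for an ether: an aliphatic oxygen bridging two carbons with no H on the oxygen.
The molecule carries 2 separate instances of a methoxy ether (-OCH3) meeting every constraint; each maps to a distinct set of atoms, giving 2 matches.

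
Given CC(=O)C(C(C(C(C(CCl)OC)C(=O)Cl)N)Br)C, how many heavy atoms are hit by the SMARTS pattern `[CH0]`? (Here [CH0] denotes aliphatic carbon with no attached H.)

2

The query [CH0] means: aliphatic carbon with no attached hydrogen.
Check the 18 heavy atoms by environment: 3× C (H3) → no; 5× C (H1) → no; 1× C (H2) → no; 2× C (H0) → match; 3× O (H0) → no; 2× Cl (H0) → no; 1× Br (H0) → no; 1× N (H2) → no.
That gives 2 matching atoms.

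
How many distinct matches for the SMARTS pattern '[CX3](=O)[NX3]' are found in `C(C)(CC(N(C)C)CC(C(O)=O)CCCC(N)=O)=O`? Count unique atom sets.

1

[CX3](=O)[NX3] is the SMARTS for an amide: a carbonyl carbon bonded to a trivalent nitrogen.
Exactly one fragment in the molecule meets all constraints, giving 1 match.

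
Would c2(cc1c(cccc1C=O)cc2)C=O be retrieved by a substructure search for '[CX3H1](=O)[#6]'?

The pattern [CX3H1](=O)[#6] describes an sp2 carbon with one H, double-bonded to O and single-bonded to carbon — an aldehyde.
The molecule carries an aldehyde (-CHO), whose atoms satisfy every constraint of the query, so the pattern matches.

Yes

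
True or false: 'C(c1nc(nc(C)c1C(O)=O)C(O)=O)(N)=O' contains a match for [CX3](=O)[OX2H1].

The pattern [CX3](=O)[OX2H1] describes an sp2 carbon double-bonded to O and single-bonded to an -OH oxygen — a carboxylic acid.
The molecule carries a carboxylic acid group (-C(=O)OH), whose atoms satisfy every constraint of the query, so the pattern matches.

True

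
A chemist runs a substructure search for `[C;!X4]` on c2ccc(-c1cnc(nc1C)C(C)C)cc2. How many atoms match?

Check the 16 heavy atoms by environment: 2× n (aromatic, X2) → no; 10× c (aromatic, X3) → no; 4× C (X4) → no.
No environment satisfies the query, so 0 matching atoms.

0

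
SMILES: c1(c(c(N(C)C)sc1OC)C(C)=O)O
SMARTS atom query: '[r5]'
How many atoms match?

5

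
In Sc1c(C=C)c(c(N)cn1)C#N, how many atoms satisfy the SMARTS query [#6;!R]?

3

Check the 12 heavy atoms by environment: 1× n (aromatic, in 6-ring) → no; 5× c (aromatic, in 6-ring) → no; 1× S (acyclic) → no; 3× C (acyclic) → match; 2× N (acyclic) → no.
That gives 3 matching atoms.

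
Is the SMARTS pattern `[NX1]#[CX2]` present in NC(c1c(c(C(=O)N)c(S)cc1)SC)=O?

The pattern [NX1]#[CX2] describes a nitrogen triple-bonded to a two-connected carbon — a nitrile.
The closest candidate here is a primary amide (-C(=O)NH2), but the nitrogen is NX3, not NX1. No other fragment satisfies the full query, so there is no match.

No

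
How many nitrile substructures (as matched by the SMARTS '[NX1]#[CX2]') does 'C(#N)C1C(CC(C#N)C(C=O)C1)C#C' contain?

2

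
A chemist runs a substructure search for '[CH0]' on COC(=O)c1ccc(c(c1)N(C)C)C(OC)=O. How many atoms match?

The query [CH0] means: aliphatic carbon with no attached hydrogen.
Check the 17 heavy atoms by environment: 3× c (aromatic, H1) → no; 3× c (aromatic, H0) → no; 2× C (H0) → match; 4× O (H0) → no; 4× C (H3) → no; 1× N (H0) → no.
That gives 2 matching atoms.

2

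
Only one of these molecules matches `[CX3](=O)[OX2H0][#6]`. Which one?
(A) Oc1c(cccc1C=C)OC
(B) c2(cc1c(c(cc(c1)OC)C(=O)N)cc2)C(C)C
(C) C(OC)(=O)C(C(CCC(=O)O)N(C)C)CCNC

[CX3](=O)[OX2H0][#6] describes a carbonyl carbon bonded to an oxygen that is itself bonded to carbon (no H on that O) (an ester).
(A) has a methoxy ether (-OCH3) but the ether oxygen is not adjacent to a C=O carbon.
(B) has a methoxy ether (-OCH3) but the ether oxygen is not adjacent to a C=O carbon.
(C) contains a methyl-ester group (-C(=O)OCH3), which satisfies every atom and bond constraint.
So the answer is (C).

C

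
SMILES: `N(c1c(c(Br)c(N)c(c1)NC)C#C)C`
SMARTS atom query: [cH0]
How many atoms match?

5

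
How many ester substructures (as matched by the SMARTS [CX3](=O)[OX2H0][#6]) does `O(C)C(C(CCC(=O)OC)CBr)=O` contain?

[CX3](=O)[OX2H0][#6] is the SMARTS for an ester: a carbonyl carbon bonded to an oxygen that is itself bonded to carbon (no H on that O).
The molecule carries 2 separate instances of a methyl-ester group (-C(=O)OCH3) meeting every constraint; each maps to a distinct set of atoms, giving 2 matches.

2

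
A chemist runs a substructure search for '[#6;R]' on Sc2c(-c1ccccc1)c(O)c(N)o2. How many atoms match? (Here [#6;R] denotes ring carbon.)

The query [#6;R] means: carbon that is part of a ring.
Check the 14 heavy atoms by environment: 1× o (aromatic, in 5-ring) → no; 4× c (aromatic, in 5-ring) → match; 1× O (acyclic) → no; 1× N (acyclic) → no; 6× c (aromatic, in 6-ring) → match; 1× S (acyclic) → no.
Summing the matching environments: 4 + 6 = 10 matching atoms.

10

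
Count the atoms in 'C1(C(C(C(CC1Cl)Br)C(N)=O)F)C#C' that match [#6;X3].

1

Check the 14 heavy atoms by environment: 6× C (X4) → no; 1× C (X3) → match; 1× O (X1) → no; 1× N (X3) → no; 1× Br (X1) → no; 2× C (X2) → no; 1× Cl (X1) → no; 1× F (X1) → no.
That gives 1 matching atom.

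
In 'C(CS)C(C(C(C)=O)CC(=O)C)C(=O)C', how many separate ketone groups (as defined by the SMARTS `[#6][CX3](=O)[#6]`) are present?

3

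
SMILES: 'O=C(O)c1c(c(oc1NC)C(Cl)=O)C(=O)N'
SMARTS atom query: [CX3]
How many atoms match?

3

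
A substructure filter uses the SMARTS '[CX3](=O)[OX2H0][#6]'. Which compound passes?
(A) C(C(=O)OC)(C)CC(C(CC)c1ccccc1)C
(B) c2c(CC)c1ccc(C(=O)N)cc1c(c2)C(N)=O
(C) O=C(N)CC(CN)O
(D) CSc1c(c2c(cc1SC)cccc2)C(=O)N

A

[CX3](=O)[OX2H0][#6] describes a carbonyl carbon bonded to an oxygen that is itself bonded to carbon (no H on that O) (an ester).
(A) contains a methyl-ester group (-C(=O)OCH3), which satisfies every atom and bond constraint.
(B) has a primary amide (-C(=O)NH2) but the carbonyl is bonded to N, not to an O-C linkage.
(C) has a primary amide (-C(=O)NH2) but the carbonyl is bonded to N, not to an O-C linkage.
(D) has a primary amide (-C(=O)NH2) but the carbonyl is bonded to N, not to an O-C linkage.
So the answer is (A).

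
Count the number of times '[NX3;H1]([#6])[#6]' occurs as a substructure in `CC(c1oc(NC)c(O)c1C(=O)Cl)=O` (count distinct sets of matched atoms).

1

[NX3;H1]([#6])[#6] is the SMARTS for a secondary amine: a trivalent nitrogen with one H, bonded to two carbons.
Exactly one fragment in the molecule meets all constraints, giving 1 match.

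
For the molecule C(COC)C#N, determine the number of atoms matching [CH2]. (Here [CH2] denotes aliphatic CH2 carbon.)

2

Check the 6 heavy atoms by environment: 2× C (H2) → match; 1× C (H0) → no; 1× N (H0) → no; 1× O (H0) → no; 1× C (H3) → no.
That gives 2 matching atoms.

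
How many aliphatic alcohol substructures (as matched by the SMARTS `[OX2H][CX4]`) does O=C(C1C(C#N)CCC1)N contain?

0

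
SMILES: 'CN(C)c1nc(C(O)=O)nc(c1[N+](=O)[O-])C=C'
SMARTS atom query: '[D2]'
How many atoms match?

3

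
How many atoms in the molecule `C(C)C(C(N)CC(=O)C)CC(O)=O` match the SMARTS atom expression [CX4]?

7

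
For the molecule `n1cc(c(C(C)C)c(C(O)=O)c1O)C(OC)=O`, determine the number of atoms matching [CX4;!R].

Check the 17 heavy atoms by environment: 1× n (aromatic, X2, in 6-ring) → no; 5× c (aromatic, X3, in 6-ring) → no; 2× C (X3, acyclic) → no; 2× O (X1, acyclic) → no; 3× O (X2, acyclic) → no; 4× C (X4, acyclic) → match.
That gives 4 matching atoms.

4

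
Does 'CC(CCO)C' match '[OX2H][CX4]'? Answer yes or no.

Yes

The pattern [OX2H][CX4] describes a hydroxyl oxygen bound to an sp3 (X4) carbon — an aliphatic alcohol.
The molecule carries a hydroxyl group (-OH), whose atoms satisfy every constraint of the query, so the pattern matches.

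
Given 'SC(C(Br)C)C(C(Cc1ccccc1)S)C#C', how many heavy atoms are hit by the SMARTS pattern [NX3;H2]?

0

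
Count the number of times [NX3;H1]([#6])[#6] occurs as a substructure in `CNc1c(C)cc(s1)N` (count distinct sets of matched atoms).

1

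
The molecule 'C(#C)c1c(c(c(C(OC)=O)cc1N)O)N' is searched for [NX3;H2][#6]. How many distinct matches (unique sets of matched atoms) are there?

[NX3;H2][#6] is the SMARTS for a primary amine: a trivalent nitrogen with two H attached to carbon.
The molecule carries 2 separate instances of a primary amino group (-NH2) meeting every constraint; each maps to a distinct set of atoms, giving 2 matches.

2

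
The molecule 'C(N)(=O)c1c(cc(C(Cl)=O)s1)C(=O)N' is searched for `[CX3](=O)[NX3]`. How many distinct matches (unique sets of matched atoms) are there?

[CX3](=O)[NX3] is the SMARTS for an amide: a carbonyl carbon bonded to a trivalent nitrogen.
The molecule carries 2 separate instances of a primary amide (-C(=O)NH2) meeting every constraint; each maps to a distinct set of atoms, giving 2 matches.

2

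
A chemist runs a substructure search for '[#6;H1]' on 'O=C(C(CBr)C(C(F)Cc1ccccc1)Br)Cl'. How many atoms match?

The query [#6;H1] means: any carbon bearing exactly one hydrogen.
Check the 17 heavy atoms by environment: 2× C (H2) → no; 3× C (H1) → match; 1× C (H0) → no; 1× O (H0) → no; 1× Cl (H0) → no; 2× Br (H0) → no; 1× c (aromatic, H0) → no; 5× c (aromatic, H1) → match; 1× F (H0) → no.
Summing the matching environments: 3 + 5 = 8 matching atoms.

8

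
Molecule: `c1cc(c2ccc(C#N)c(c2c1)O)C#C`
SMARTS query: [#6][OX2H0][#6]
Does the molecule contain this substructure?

The pattern [#6][OX2H0][#6] describes an aliphatic oxygen bridging two carbons with no H on the oxygen — an ether.
The closest candidate here is a hydroxyl group (-OH), but the oxygen has H1, not H0 bridging two carbons. No other fragment satisfies the full query, so there is no match.

No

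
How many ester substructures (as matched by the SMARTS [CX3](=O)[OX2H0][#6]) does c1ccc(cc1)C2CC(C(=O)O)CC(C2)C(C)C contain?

0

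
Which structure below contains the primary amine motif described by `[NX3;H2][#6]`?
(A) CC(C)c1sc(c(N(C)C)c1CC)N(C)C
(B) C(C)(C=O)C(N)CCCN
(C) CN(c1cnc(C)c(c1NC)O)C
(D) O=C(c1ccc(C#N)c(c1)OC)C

[NX3;H2][#6] describes a trivalent nitrogen with two H attached to carbon (a primary amine).
(A) has a dimethylamino group (-N(CH3)2) but the nitrogen has H0, not H2.
(B) contains a primary amino group (-NH2), which satisfies every atom and bond constraint.
(C) has an N-methylamino group (-NHCH3) but the nitrogen bears two carbons and only one H (H1), not H2.
(D) has a nitrile (-C#N) but the nitrogen is NX1 (triple-bonded), not NX3 with two H.
So the answer is (B).

B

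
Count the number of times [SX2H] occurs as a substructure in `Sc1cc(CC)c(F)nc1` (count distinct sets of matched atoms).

1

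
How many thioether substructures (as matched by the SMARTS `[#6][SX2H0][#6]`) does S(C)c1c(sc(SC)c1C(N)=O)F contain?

2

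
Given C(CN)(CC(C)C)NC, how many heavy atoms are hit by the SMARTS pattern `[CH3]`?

The query [CH3] means: aliphatic carbon with exactly three hydrogens.
Check the 9 heavy atoms by environment: 2× C (H2) → no; 2× C (H1) → no; 3× C (H3) → match; 1× N (H2) → no; 1× N (H1) → no.
That gives 3 matching atoms.

3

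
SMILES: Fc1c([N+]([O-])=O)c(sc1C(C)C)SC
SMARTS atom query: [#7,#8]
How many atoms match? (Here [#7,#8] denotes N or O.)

3

The query [#7,#8] means: nitrogen or oxygen (comma = OR).
Check the 14 heavy atoms by environment: 1× s (aromatic) → no; 4× c (aromatic) → no; 1× N (charge +1) → match; 1× O (charge -1) → match; 1× O → match; 1× F → no; 4× C → no; 1× S → no.
Summing the matching environments: 1 + 1 + 1 = 3 matching atoms.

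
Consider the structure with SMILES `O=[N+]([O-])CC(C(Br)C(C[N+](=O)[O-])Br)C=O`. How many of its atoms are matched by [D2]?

Check the 15 heavy atoms by environment: 3× C (D2) → match; 3× C (D3) → no; 2× N (charge +1, D3) → no; 2× O (charge -1, D1) → no; 3× O (D1) → no; 2× Br (D1) → no.
That gives 3 matching atoms.

3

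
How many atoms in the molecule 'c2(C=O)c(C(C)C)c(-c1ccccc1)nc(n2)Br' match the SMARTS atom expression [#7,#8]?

3

The query [#7,#8] means: nitrogen or oxygen (comma = OR).
Check the 18 heavy atoms by environment: 2× n (aromatic) → match; 10× c (aromatic) → no; 4× C → no; 1× O → match; 1× Br → no.
Summing the matching environments: 2 + 1 = 3 matching atoms.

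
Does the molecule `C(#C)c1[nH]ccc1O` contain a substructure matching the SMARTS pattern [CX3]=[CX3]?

The pattern [CX3]=[CX3] describes a non-aromatic C=C double bond between two sp2 carbons — an alkene.
The closest candidate here is an ethynyl group (-C#CH), but the C-C bond is a triple bond, not a double bond. No other fragment satisfies the full query, so there is no match.

No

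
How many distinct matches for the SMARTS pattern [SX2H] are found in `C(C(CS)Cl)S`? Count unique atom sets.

[SX2H] is the SMARTS for a thiol: an aliphatic sulfur with two connections, one being H.
The molecule carries 2 separate instances of a thiol (-SH) meeting every constraint; each maps to a distinct set of atoms, giving 2 matches.

2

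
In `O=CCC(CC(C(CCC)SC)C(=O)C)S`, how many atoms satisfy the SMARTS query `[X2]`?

2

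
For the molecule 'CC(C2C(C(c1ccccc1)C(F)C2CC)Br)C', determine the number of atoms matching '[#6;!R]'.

5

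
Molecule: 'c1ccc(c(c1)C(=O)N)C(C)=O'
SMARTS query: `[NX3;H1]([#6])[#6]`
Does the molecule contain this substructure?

The pattern [NX3;H1]([#6])[#6] describes a trivalent nitrogen with one H, bonded to two carbons — a secondary amine.
The closest candidate here is a primary amide (-C(=O)NH2), but the -C(=O)NH2 nitrogen has H2, not H1. No other fragment satisfies the full query, so there is no match.

No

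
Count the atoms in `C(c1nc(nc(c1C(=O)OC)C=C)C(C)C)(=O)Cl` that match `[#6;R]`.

The query [#6;R] means: carbon that is part of a ring.
Check the 18 heavy atoms by environment: 2× n (aromatic, in 6-ring) → no; 4× c (aromatic, in 6-ring) → match; 8× C (acyclic) → no; 3× O (acyclic) → no; 1× Cl (acyclic) → no.
That gives 4 matching atoms.

4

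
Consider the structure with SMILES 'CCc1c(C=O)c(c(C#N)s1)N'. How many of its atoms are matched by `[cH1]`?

0

The query [cH1] means: aromatic carbon bearing exactly one hydrogen.
Check the 12 heavy atoms by environment: 1× s (aromatic, H0) → no; 4× c (aromatic, H0) → no; 1× C (H2) → no; 1× C (H3) → no; 1× C (H0) → no; 1× N (H0) → no; 1× N (H2) → no; 1× C (H1) → no; 1× O (H0) → no.
No environment satisfies the query, so 0 matching atoms.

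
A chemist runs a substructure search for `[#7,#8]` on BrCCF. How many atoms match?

0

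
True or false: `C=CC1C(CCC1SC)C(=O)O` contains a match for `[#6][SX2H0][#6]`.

True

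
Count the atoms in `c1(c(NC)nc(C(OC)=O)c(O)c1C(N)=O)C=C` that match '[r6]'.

The query [r6] means: r6 matches atoms in a six-membered ring.
Check the 18 heavy atoms by environment: 1× n (aromatic, in 6-ring) → match; 5× c (aromatic, in 6-ring) → match; 6× C (acyclic) → no; 2× N (acyclic) → no; 4× O (acyclic) → no.
Summing the matching environments: 1 + 5 = 6 matching atoms.

6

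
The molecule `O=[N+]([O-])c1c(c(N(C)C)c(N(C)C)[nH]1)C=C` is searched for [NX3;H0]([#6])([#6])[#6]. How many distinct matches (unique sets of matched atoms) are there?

[NX3;H0]([#6])([#6])[#6] is the SMARTS for a tertiary amine: a trivalent nitrogen with no H, bonded to three carbons.
The molecule carries 2 separate instances of a dimethylamino group (-N(CH3)2) meeting every constraint; each maps to a distinct set of atoms, giving 2 matches.

2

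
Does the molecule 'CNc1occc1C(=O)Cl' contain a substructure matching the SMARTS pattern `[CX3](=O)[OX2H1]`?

No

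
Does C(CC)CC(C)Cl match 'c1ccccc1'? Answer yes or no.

The pattern c1ccccc1 describes six aromatic carbons in a ring — a benzene ring.
The closest candidate here is a methyl group (-CH3), but no six-membered all-carbon aromatic ring is present. No other fragment satisfies the full query, so there is no match.

No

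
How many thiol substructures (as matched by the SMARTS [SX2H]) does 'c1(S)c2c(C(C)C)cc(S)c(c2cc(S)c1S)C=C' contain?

4

[SX2H] is the SMARTS for a thiol: an aliphatic sulfur with two connections, one being H.
The molecule carries 4 separate instances of a thiol (-SH) meeting every constraint; each maps to a distinct set of atoms, giving 4 matches.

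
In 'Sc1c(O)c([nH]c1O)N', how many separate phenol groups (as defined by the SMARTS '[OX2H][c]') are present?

2

[OX2H][c] is the SMARTS for a phenol: a hydroxyl oxygen attached to an aromatic carbon.
The molecule carries 2 separate instances of a hydroxyl group (-OH) meeting every constraint; each maps to a distinct set of atoms, giving 2 matches.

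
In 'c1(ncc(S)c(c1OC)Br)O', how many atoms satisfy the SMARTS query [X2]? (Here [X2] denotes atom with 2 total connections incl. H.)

4

The query [X2] means: any atom with exactly two total connections (bonds + H).
Check the 11 heavy atoms by environment: 1× n (aromatic, X2) → match; 5× c (aromatic, X3) → no; 1× S (X2) → match; 2× O (X2) → match; 1× C (X4) → no; 1× Br (X1) → no.
Summing the matching environments: 1 + 1 + 2 = 4 matching atoms.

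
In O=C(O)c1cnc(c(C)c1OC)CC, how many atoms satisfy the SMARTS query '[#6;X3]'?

Check the 14 heavy atoms by environment: 1× n (aromatic, X2) → no; 5× c (aromatic, X3) → match; 1× C (X3) → match; 1× O (X1) → no; 2× O (X2) → no; 4× C (X4) → no.
Summing the matching environments: 5 + 1 = 6 matching atoms.

6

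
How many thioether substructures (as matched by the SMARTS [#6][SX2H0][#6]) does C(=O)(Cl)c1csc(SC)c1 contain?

1

[#6][SX2H0][#6] is the SMARTS for a thioether: an aliphatic sulfur bridging two carbons with no H on the sulfur.
Exactly one fragment in the molecule meets all constraints, giving 1 match.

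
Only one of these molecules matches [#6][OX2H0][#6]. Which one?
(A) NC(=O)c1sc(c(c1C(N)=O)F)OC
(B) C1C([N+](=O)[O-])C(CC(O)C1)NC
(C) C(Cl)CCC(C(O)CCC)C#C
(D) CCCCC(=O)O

A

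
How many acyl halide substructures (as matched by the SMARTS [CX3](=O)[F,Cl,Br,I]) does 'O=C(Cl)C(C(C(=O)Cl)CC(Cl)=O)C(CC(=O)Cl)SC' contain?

4

[CX3](=O)[F,Cl,Br,I] is the SMARTS for an acyl halide: a carbonyl carbon bonded to a halogen.
The molecule carries 4 separate instances of an acyl chloride (-C(=O)Cl) meeting every constraint; each maps to a distinct set of atoms, giving 4 matches.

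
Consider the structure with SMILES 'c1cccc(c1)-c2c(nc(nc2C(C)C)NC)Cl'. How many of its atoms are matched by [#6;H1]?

6

The query [#6;H1] means: any carbon bearing exactly one hydrogen.
Check the 18 heavy atoms by environment: 2× n (aromatic, H0) → no; 5× c (aromatic, H0) → no; 1× Cl (H0) → no; 5× c (aromatic, H1) → match; 1× C (H1) → match; 3× C (H3) → no; 1× N (H1) → no.
Summing the matching environments: 5 + 1 = 6 matching atoms.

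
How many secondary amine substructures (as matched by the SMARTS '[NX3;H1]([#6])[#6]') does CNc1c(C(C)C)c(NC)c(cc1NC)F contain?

3

[NX3;H1]([#6])[#6] is the SMARTS for a secondary amine: a trivalent nitrogen with one H, bonded to two carbons.
The molecule carries 3 separate instances of an N-methylamino group (-NHCH3) meeting every constraint; each maps to a distinct set of atoms, giving 3 matches.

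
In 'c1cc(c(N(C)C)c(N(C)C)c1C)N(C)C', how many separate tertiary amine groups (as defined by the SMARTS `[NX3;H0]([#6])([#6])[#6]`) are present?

[NX3;H0]([#6])([#6])[#6] is the SMARTS for a tertiary amine: a trivalent nitrogen with no H, bonded to three carbons.
The molecule carries 3 separate instances of a dimethylamino group (-N(CH3)2) meeting every constraint; each maps to a distinct set of atoms, giving 3 matches.

3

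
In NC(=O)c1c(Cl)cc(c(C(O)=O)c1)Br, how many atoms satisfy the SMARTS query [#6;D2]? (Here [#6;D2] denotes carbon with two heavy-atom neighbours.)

2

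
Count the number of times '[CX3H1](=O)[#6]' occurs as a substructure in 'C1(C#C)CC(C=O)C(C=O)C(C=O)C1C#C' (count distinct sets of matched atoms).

[CX3H1](=O)[#6] is the SMARTS for an aldehyde: an sp2 carbon with one H, double-bonded to O and single-bonded to carbon.
The molecule carries 3 separate instances of an aldehyde (-CHO) meeting every constraint; each maps to a distinct set of atoms, giving 3 matches.

3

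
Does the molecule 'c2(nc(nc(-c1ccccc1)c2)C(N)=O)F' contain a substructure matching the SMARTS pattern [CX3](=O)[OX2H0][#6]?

No

The pattern [CX3](=O)[OX2H0][#6] describes a carbonyl carbon bonded to an oxygen that is itself bonded to carbon (no H on that O) — an ester.
The closest candidate here is a primary amide (-C(=O)NH2), but the carbonyl is bonded to N, not to an O-C linkage. No other fragment satisfies the full query, so there is no match.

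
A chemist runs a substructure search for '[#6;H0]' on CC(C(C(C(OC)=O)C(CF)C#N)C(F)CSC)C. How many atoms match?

The query [#6;H0] means: any carbon with no attached hydrogen.
Check the 19 heavy atoms by environment: 2× C (H2) → no; 5× C (H1) → no; 4× C (H3) → no; 2× F (H0) → no; 2× C (H0) → match; 1× N (H0) → no; 1× S (H0) → no; 2× O (H0) → no.
That gives 2 matching atoms.

2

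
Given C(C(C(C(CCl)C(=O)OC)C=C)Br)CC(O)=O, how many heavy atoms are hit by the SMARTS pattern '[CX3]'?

The query [CX3] means: C with X3: aliphatic carbon with exactly 3 total connections.
Check the 17 heavy atoms by environment: 7× C (X4) → no; 4× C (X3) → match; 2× O (X1) → no; 2× O (X2) → no; 1× Br (X1) → no; 1× Cl (X1) → no.
That gives 4 matching atoms.

4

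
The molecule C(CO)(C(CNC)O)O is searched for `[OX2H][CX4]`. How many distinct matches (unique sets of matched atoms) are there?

3

[OX2H][CX4] is the SMARTS for an aliphatic alcohol: a hydroxyl oxygen bound to an sp3 (X4) carbon.
The molecule carries 3 separate instances of a hydroxyl group (-OH) meeting every constraint; each maps to a distinct set of atoms, giving 3 matches.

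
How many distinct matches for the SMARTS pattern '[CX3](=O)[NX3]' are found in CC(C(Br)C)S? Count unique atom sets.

[CX3](=O)[NX3] is the SMARTS for an amide: a carbonyl carbon bonded to a trivalent nitrogen.
No fragment in the molecule satisfies every constraint, giving 0 matches.

0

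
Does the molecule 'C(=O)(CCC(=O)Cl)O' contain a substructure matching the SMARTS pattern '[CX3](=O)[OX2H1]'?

The pattern [CX3](=O)[OX2H1] describes an sp2 carbon double-bonded to O and single-bonded to an -OH oxygen — a carboxylic acid.
The molecule carries a carboxylic acid group (-C(=O)OH), whose atoms satisfy every constraint of the query, so the pattern matches.

Yes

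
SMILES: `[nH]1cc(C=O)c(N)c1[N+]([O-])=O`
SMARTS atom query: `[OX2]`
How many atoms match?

0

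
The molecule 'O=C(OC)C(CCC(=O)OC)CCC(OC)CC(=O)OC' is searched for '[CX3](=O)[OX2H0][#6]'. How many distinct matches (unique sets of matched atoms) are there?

3

[CX3](=O)[OX2H0][#6] is the SMARTS for an ester: a carbonyl carbon bonded to an oxygen that is itself bonded to carbon (no H on that O).
The molecule carries 3 separate instances of a methyl-ester group (-C(=O)OCH3) meeting every constraint; each maps to a distinct set of atoms, giving 3 matches.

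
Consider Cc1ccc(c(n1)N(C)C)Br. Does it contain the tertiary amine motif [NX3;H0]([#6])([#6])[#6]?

Yes

The pattern [NX3;H0]([#6])([#6])[#6] describes a trivalent nitrogen with no H, bonded to three carbons — a tertiary amine.
The molecule carries a dimethylamino group (-N(CH3)2), whose atoms satisfy every constraint of the query, so the pattern matches.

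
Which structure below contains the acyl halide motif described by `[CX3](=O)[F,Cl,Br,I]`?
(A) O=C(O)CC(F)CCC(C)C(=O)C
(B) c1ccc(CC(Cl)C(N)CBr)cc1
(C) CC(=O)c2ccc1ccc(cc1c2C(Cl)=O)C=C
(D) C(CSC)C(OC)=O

C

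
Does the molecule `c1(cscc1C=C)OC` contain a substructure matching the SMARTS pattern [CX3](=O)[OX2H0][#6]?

No

The pattern [CX3](=O)[OX2H0][#6] describes a carbonyl carbon bonded to an oxygen that is itself bonded to carbon (no H on that O) — an ester.
The closest candidate here is a methoxy ether (-OCH3), but the ether oxygen is not adjacent to a C=O carbon. No other fragment satisfies the full query, so there is no match.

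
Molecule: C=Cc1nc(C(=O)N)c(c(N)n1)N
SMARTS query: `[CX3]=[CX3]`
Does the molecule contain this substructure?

Yes

The pattern [CX3]=[CX3] describes a non-aromatic C=C double bond between two sp2 carbons — an alkene.
The molecule carries a vinyl group (-CH=CH2), whose atoms satisfy every constraint of the query, so the pattern matches.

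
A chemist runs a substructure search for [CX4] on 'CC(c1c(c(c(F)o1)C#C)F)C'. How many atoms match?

The query [CX4] means: C with X4: aliphatic carbon with exactly 4 total connections (bonds + H).
Check the 12 heavy atoms by environment: 1× o (aromatic, X2) → no; 4× c (aromatic, X3) → no; 2× C (X2) → no; 2× F (X1) → no; 3× C (X4) → match.
That gives 3 matching atoms.

3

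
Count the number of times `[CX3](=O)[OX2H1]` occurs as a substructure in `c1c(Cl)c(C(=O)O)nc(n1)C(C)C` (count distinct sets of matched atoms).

1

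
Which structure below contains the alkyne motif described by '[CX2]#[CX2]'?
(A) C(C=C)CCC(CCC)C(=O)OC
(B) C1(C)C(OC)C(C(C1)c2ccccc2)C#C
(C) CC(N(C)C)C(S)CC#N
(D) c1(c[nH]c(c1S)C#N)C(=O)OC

B

[CX2]#[CX2] describes a carbon-carbon triple bond (an alkyne).
(A) has a vinyl group (-CH=CH2) but the C=C is a double bond; both carbons are CX3, not CX2.
(B) contains an ethynyl group (-C#CH), which satisfies every atom and bond constraint.
(C) has a nitrile (-C#N) but the triple bond is C#N, not C#C.
(D) has a nitrile (-C#N) but the triple bond is C#N, not C#C.
So the answer is (B).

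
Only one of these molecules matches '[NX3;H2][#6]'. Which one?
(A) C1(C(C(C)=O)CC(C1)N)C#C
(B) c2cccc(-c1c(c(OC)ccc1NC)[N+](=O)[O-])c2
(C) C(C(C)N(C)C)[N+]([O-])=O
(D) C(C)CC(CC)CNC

A

[NX3;H2][#6] describes a trivalent nitrogen with two H attached to carbon (a primary amine).
(A) contains a primary amino group (-NH2), which satisfies every atom and bond constraint.
(B) has an N-methylamino group (-NHCH3) but the nitrogen bears two carbons and only one H (H1), not H2.
(C) has a dimethylamino group (-N(CH3)2) but the nitrogen has H0, not H2.
(D) has an N-methylamino group (-NHCH3) but the nitrogen bears two carbons and only one H (H1), not H2.
So the answer is (A).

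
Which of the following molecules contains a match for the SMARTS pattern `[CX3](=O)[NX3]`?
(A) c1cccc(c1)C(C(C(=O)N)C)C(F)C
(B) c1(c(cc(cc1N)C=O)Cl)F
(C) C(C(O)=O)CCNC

[CX3](=O)[NX3] describes a carbonyl carbon bonded to a trivalent nitrogen (an amide).
(A) contains a primary amide (-C(=O)NH2), which satisfies every atom and bond constraint.
(B) has a primary amino group (-NH2) but the -NH2 is not attached to a carbonyl carbon.
(C) has a carboxylic acid group (-C(=O)OH) but the carbonyl is bonded to O, not to an NX3 nitrogen.
So the answer is (A).

A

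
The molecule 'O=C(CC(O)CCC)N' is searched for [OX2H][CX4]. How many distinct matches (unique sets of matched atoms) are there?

1

[OX2H][CX4] is the SMARTS for an aliphatic alcohol: a hydroxyl oxygen bound to an sp3 (X4) carbon.
Exactly one fragment in the molecule meets all constraints, giving 1 match.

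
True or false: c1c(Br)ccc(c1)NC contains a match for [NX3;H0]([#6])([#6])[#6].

False

The pattern [NX3;H0]([#6])([#6])[#6] describes a trivalent nitrogen with no H, bonded to three carbons — a tertiary amine.
The closest candidate here is an N-methylamino group (-NHCH3), but the nitrogen still has one H (H1), not H0. No other fragment satisfies the full query, so there is no match.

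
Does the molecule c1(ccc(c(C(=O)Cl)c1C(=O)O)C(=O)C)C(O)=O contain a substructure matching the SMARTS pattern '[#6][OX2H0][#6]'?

The pattern [#6][OX2H0][#6] describes an aliphatic oxygen bridging two carbons with no H on the oxygen — an ether.
The closest candidate here is a carboxylic acid group (-C(=O)OH), but the -OH oxygen has H1; the =O is OX1, not OX2. No other fragment satisfies the full query, so there is no match.

No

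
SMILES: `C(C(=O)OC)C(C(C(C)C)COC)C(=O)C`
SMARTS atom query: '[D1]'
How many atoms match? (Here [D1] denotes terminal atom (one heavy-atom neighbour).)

7

The query [D1] means: atom with exactly one heavy-atom neighbour (degree 1).
Check the 16 heavy atoms by environment: 2× C (D2) → no; 5× C (D3) → no; 2× O (D2) → no; 5× C (D1) → match; 2× O (D1) → match.
Summing the matching environments: 5 + 2 = 7 matching atoms.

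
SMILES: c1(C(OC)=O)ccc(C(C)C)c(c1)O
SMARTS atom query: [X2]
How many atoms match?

Check the 14 heavy atoms by environment: 6× c (aromatic, X3) → no; 1× C (X3) → no; 1× O (X1) → no; 2× O (X2) → match; 4× C (X4) → no.
That gives 2 matching atoms.

2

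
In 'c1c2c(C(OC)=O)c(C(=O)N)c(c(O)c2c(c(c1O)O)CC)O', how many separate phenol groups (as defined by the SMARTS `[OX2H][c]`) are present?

4

[OX2H][c] is the SMARTS for a phenol: a hydroxyl oxygen attached to an aromatic carbon.
The molecule carries 4 separate instances of a hydroxyl group (-OH) meeting every constraint; each maps to a distinct set of atoms, giving 4 matches.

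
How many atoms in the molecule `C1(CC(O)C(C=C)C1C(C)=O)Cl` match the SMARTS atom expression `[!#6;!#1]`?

3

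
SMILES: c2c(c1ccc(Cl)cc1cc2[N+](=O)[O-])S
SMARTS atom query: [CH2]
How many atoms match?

The query [CH2] means: aliphatic carbon with exactly two hydrogens.
Check the 15 heavy atoms by environment: 5× c (aromatic, H0) → no; 5× c (aromatic, H1) → no; 1× Cl (H0) → no; 1× S (H1) → no; 1× N (charge +1, H0) → no; 1× O (charge -1, H0) → no; 1× O (H0) → no.
No environment satisfies the query, so 0 matching atoms.

0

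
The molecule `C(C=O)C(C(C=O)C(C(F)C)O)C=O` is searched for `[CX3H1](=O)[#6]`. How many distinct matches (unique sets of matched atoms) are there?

3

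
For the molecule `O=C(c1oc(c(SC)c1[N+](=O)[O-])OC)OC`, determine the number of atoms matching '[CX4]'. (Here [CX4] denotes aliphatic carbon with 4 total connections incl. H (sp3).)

The query [CX4] means: C with X4: aliphatic carbon with exactly 4 total connections (bonds + H).
Check the 16 heavy atoms by environment: 1× o (aromatic, X2) → no; 4× c (aromatic, X3) → no; 1× S (X2) → no; 3× C (X4) → match; 1× C (X3) → no; 2× O (X1) → no; 2× O (X2) → no; 1× N (charge +1, X3) → no; 1× O (charge -1, X1) → no.
That gives 3 matching atoms.

3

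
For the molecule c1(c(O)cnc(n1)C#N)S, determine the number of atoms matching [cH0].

3

The query [cH0] means: aromatic carbon with no attached hydrogen (substituted or ring-fusion).
Check the 10 heavy atoms by environment: 2× n (aromatic, H0) → no; 3× c (aromatic, H0) → match; 1× c (aromatic, H1) → no; 1× O (H1) → no; 1× C (H0) → no; 1× N (H0) → no; 1× S (H1) → no.
That gives 3 matching atoms.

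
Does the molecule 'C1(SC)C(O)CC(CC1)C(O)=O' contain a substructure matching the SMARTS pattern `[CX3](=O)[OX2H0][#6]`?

The pattern [CX3](=O)[OX2H0][#6] describes a carbonyl carbon bonded to an oxygen that is itself bonded to carbon (no H on that O) — an ester.
The closest candidate here is a carboxylic acid group (-C(=O)OH), but the singly-bonded O carries H (OX2H1, not H0). No other fragment satisfies the full query, so there is no match.

No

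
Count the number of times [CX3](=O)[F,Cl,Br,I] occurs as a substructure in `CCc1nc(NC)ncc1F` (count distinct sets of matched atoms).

[CX3](=O)[F,Cl,Br,I] is the SMARTS for an acyl halide: a carbonyl carbon bonded to a halogen.
No fragment in the molecule satisfies every constraint, giving 0 matches.

0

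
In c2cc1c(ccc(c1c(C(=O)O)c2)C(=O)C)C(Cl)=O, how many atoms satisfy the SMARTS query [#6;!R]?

Check the 19 heavy atoms by environment: 10× c (aromatic, in 6-ring) → no; 4× C (acyclic) → match; 4× O (acyclic) → no; 1× Cl (acyclic) → no.
That gives 4 matching atoms.

4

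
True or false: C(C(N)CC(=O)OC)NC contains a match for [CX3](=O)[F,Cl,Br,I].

False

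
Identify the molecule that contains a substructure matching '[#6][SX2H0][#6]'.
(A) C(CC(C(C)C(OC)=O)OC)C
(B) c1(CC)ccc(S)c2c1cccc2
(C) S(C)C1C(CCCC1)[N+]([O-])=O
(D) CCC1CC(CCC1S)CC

[#6][SX2H0][#6] describes an aliphatic sulfur bridging two carbons with no H on the sulfur (a thioether).
(A) has a methoxy ether (-OCH3) but the bridging atom is O, not S.
(B) has a thiol (-SH) but the sulfur has H1, not H0 bridging two carbons.
(C) contains a methylthio ether (-SCH3), which satisfies every atom and bond constraint.
(D) has a thiol (-SH) but the sulfur has H1, not H0 bridging two carbons.
So the answer is (C).

C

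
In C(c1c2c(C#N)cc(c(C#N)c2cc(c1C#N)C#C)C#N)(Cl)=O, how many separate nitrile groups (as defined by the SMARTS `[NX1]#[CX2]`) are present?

4

[NX1]#[CX2] is the SMARTS for a nitrile: a nitrogen triple-bonded to a two-connected carbon.
The molecule carries 4 separate instances of a nitrile (-C#N) meeting every constraint; each maps to a distinct set of atoms, giving 4 matches.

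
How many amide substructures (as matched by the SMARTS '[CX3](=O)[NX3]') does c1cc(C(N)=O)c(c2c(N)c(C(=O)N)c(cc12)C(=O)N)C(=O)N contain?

[CX3](=O)[NX3] is the SMARTS for an amide: a carbonyl carbon bonded to a trivalent nitrogen.
The molecule carries 4 separate instances of a primary amide (-C(=O)NH2) meeting every constraint; each maps to a distinct set of atoms, giving 4 matches.

4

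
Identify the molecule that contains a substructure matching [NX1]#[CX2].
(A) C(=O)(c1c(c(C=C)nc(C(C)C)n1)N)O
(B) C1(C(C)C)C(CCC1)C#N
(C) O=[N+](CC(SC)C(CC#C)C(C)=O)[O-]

B

[NX1]#[CX2] describes a nitrogen triple-bonded to a two-connected carbon (a nitrile).
(A) has a primary amino group (-NH2) but the nitrogen is NX3 (three connections), not NX1 triple-bonded.
(B) contains a nitrile (-C#N), which satisfies every atom and bond constraint.
(C) has a nitro group (-[N+](=O)[O-]) but there is no C#N triple bond.
So the answer is (B).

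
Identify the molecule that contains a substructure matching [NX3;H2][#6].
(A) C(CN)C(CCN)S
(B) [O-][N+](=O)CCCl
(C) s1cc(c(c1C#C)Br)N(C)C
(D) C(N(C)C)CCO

A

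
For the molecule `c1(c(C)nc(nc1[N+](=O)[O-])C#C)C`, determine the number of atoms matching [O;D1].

2

The query [O;D1] means: aliphatic oxygen bonded to exactly one heavy atom.
Check the 13 heavy atoms by environment: 2× n (aromatic, D2) → no; 4× c (aromatic, D3) → no; 1× C (D2) → no; 3× C (D1) → no; 1× N (charge +1, D3) → no; 1× O (charge -1, D1) → match; 1× O (D1) → match.
Summing the matching environments: 1 + 1 = 2 matching atoms.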